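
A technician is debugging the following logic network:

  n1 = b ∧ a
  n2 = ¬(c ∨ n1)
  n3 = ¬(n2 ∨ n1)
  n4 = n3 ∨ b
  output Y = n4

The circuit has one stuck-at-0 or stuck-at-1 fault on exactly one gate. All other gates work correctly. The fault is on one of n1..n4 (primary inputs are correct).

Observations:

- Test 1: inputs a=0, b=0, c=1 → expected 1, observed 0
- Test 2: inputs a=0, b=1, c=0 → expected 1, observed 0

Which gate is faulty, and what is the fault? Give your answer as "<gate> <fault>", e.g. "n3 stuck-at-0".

Fault-free values for test 1 (a=0, b=0, c=1): n1=0, n2=0, n3=1, n4=1, giving Y=1. Observed 0.
Test 1: faults giving observed 0 are {n1 stuck-at-1, n2 stuck-at-1, n3 stuck-at-0, n4 stuck-at-0}.
Test 2 (a=0, b=1, c=0): fault-free n1=0, n2=1, n3=0, n4=1 → 1; observed 0. Eliminates n1 stuck-at-1, n2 stuck-at-1, n3 stuck-at-0.
Only n4 stuck-at-0 is consistent with every test.

n4 stuck-at-0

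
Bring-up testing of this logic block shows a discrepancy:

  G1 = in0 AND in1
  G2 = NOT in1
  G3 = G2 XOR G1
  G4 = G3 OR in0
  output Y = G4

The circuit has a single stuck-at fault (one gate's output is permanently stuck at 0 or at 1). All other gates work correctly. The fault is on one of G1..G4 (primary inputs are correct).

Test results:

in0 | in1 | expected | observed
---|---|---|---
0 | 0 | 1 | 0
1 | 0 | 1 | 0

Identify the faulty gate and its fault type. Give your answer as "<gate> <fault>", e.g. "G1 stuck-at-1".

G4 stuck-at-0

Fault-free values for test 1 (in0=0, in1=0): G1=0, G2=1, G3=1, G4=1, giving Y=1. Observed 0.
Test 1: faults giving observed 0 are {G1 stuck-at-1, G2 stuck-at-0, G3 stuck-at-0, G4 stuck-at-0}.
Test 2 (in0=1, in1=0): fault-free G1=0, G2=1, G3=1, G4=1 → 1; observed 0. Eliminates G1 stuck-at-1, G2 stuck-at-0, G3 stuck-at-0.
Only G4 stuck-at-0 is consistent with every test.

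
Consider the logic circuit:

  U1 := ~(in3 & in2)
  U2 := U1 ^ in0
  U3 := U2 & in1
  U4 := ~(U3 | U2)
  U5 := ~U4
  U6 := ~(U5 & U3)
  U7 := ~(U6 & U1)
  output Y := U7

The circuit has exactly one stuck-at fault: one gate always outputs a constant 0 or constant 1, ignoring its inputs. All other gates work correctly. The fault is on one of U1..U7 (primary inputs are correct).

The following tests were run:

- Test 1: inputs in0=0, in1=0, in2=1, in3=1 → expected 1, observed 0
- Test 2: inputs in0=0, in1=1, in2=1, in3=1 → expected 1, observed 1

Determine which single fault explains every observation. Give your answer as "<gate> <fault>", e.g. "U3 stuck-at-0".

Fault-free values for test 1 (in0=0, in1=0, in2=1, in3=1): U1=0, U2=0, U3=0, U4=1, U5=0, U6=1, U7=1, giving Y=1. Observed 0.
Test 1: faults giving observed 0 are {U1 stuck-at-1, U7 stuck-at-0}.
Test 2 (in0=0, in1=1, in2=1, in3=1): fault-free U1=0, U2=0, U3=0, U4=1, U5=0, U6=1, U7=1 → 1; observed 1. Eliminates U7 stuck-at-0.
Only U1 stuck-at-1 is consistent with every test.

U1 stuck-at-1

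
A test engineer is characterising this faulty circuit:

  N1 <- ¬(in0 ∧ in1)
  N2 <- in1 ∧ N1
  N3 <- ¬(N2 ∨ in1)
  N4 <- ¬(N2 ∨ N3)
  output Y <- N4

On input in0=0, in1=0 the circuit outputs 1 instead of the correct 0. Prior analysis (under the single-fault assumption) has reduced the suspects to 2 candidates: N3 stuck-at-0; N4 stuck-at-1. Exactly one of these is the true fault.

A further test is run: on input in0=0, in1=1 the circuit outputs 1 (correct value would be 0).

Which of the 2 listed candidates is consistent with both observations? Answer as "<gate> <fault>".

Evaluate each candidate on input in0=0, in1=1:
  N3 stuck-at-0: N1=1, N2=1, N3=0 [stuck-at-0], N4=0 → 0 — eliminated
  N4 stuck-at-1: N1=1, N2=1, N3=0, N4=1 [stuck-at-1] → 1 — matches
Only N4 stuck-at-1 reproduces the observed 1.

N4 stuck-at-1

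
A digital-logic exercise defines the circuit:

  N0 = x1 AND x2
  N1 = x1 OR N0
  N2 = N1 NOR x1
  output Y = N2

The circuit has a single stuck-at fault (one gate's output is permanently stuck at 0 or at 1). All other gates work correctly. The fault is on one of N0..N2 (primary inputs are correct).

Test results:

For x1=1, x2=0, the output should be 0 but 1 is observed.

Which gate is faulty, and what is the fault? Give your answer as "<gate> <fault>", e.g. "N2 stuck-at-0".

N2 stuck-at-1

Fault-free values for test 1 (x1=1, x2=0): N0=0, N1=1, N2=0, giving Y=0. Observed 1.
Test 1: faults giving observed 1 are {N2 stuck-at-1}.
Only N2 stuck-at-1 is consistent with every test.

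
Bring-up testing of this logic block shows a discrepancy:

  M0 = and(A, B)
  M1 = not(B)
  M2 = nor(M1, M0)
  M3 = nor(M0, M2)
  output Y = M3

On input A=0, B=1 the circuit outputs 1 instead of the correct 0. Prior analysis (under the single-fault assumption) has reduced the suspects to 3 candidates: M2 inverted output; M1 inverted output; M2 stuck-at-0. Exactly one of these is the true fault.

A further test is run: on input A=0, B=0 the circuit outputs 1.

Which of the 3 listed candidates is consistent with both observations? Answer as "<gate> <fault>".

M2 stuck-at-0

Evaluate each candidate on input A=0, B=0:
  M2 inverted output: M0=0, M1=1, M2=1 [inverted output], M3=0 → 0 — eliminated
  M1 inverted output: M0=0, M1=0 [inverted output], M2=1, M3=0 → 0 — eliminated
  M2 stuck-at-0: M0=0, M1=1, M2=0 [stuck-at-0], M3=1 → 1 — matches
Only M2 stuck-at-0 reproduces the observed 1.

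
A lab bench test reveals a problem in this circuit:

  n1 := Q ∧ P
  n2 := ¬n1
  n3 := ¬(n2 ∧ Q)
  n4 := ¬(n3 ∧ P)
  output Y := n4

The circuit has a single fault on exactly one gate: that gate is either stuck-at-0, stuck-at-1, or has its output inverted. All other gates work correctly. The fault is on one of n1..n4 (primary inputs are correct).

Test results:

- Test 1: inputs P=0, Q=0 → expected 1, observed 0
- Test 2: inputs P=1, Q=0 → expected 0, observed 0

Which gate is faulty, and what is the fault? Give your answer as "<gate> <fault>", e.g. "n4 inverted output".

n4 stuck-at-0

Fault-free values for test 1 (P=0, Q=0): n1=0, n2=1, n3=1, n4=1, giving Y=1. Observed 0.
Test 1: faults giving observed 0 are {n4 stuck-at-0, n4 inverted output}.
Test 2 (P=1, Q=0): fault-free n1=0, n2=1, n3=1, n4=0 → 0; observed 0. Eliminates n4 inverted output.
Only n4 stuck-at-0 is consistent with every test.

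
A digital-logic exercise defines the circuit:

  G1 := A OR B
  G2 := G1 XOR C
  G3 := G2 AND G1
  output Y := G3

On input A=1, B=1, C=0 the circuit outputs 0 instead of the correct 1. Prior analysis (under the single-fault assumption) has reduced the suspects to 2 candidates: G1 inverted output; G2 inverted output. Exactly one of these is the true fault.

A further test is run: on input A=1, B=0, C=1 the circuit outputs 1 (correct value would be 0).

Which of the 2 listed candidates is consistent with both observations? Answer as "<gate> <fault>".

G2 inverted output

Evaluate each candidate on input A=1, B=0, C=1:
  G1 inverted output: G1=0 [inverted output], G2=1, G3=0 → 0 — eliminated
  G2 inverted output: G1=1, G2=1 [inverted output], G3=1 → 1 — matches
Only G2 inverted output reproduces the observed 1.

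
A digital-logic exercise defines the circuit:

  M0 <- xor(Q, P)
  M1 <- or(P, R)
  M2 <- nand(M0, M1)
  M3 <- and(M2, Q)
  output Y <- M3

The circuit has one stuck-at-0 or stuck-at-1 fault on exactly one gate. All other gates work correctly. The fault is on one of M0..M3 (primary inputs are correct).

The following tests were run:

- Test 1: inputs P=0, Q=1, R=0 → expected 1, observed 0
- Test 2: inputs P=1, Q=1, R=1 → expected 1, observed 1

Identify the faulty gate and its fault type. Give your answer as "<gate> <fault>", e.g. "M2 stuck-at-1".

M1 stuck-at-1

Fault-free values for test 1 (P=0, Q=1, R=0): M0=1, M1=0, M2=1, M3=1, giving Y=1. Observed 0.
Test 1: faults giving observed 0 are {M1 stuck-at-1, M2 stuck-at-0, M3 stuck-at-0}.
Test 2 (P=1, Q=1, R=1): fault-free M0=0, M1=1, M2=1, M3=1 → 1; observed 1. Eliminates M2 stuck-at-0, M3 stuck-at-0.
Only M1 stuck-at-1 is consistent with every test.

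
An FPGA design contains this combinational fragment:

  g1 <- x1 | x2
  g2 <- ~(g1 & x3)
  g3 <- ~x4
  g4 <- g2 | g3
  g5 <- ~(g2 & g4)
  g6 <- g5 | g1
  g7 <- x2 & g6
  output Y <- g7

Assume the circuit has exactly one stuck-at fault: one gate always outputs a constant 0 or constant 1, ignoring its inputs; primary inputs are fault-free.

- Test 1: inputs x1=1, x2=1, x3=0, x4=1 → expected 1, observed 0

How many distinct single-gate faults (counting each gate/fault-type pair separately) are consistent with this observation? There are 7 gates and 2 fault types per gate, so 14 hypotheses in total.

Fault-free: g1=1, g2=1, g3=0, g4=1, g5=0, g6=1, g7=1 → 1. Observed 0.
  g1 stuck-at-0: output 0 ✓
  g1 stuck-at-1: output 1 ✗
  g2 stuck-at-0: output 1 ✗
  g2 stuck-at-1: output 1 ✗
  g3 stuck-at-0: output 1 ✗
  g3 stuck-at-1: output 1 ✗
  g4 stuck-at-0: output 1 ✗
  g4 stuck-at-1: output 1 ✗
  g5 stuck-at-0: output 1 ✗
  g5 stuck-at-1: output 1 ✗
  g6 stuck-at-0: output 0 ✓
  g6 stuck-at-1: output 1 ✗
  g7 stuck-at-0: output 0 ✓
  g7 stuck-at-1: output 1 ✗
Consistent faults: {g1 stuck-at-0, g6 stuck-at-0, g7 stuck-at-0} — 3 in all.

3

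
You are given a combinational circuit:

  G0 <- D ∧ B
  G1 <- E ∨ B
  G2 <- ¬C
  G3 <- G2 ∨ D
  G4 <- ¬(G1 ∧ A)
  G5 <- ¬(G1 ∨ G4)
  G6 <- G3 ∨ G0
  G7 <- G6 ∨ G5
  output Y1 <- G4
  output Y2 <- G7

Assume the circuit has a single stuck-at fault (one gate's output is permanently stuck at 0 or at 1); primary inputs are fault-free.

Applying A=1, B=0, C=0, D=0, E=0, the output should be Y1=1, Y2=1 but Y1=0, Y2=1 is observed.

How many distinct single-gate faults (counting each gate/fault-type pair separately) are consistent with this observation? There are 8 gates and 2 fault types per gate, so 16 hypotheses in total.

2

Fault-free: G0=0, G1=0, G2=1, G3=1, G4=1, G5=0, G6=1, G7=1 → Y1=1, Y2=1. Observed Y1=0, Y2=1.
  G0: none of the 2 fault types match ✗
  G1: stuck-at-1 ✓; others ✗
  G2: none of the 2 fault types match ✗
  G3: none of the 2 fault types match ✗
  G4: stuck-at-0 ✓; others ✗
  G5: none of the 2 fault types match ✗
  G6: none of the 2 fault types match ✗
  G7: none of the 2 fault types match ✗
Consistent faults: {G1 stuck-at-1, G4 stuck-at-0} — 2 in all.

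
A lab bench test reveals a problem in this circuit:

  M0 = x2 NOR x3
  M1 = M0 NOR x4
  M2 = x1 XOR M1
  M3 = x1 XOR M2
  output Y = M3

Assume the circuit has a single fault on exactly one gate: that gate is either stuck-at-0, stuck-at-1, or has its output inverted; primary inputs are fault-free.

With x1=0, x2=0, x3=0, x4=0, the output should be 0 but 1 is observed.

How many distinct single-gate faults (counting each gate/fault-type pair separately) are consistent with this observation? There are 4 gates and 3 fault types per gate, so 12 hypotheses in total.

Fault-free: M0=1, M1=0, M2=0, M3=0 → 0. Observed 1.
  M0 stuck-at-0: output 1 ✓
  M0 stuck-at-1: output 0 ✗
  M0 inverted output: output 1 ✓
  M1 stuck-at-0: output 0 ✗
  M1 stuck-at-1: output 1 ✓
  M1 inverted output: output 1 ✓
  M2 stuck-at-0: output 0 ✗
  M2 stuck-at-1: output 1 ✓
  M2 inverted output: output 1 ✓
  M3 stuck-at-0: output 0 ✗
  M3 stuck-at-1: output 1 ✓
  M3 inverted output: output 1 ✓
Consistent faults: {M0 stuck-at-0, M0 inverted output, M1 stuck-at-1, M1 inverted output, M2 stuck-at-1, M2 inverted output, M3 stuck-at-1, M3 inverted output} — 8 in all.

8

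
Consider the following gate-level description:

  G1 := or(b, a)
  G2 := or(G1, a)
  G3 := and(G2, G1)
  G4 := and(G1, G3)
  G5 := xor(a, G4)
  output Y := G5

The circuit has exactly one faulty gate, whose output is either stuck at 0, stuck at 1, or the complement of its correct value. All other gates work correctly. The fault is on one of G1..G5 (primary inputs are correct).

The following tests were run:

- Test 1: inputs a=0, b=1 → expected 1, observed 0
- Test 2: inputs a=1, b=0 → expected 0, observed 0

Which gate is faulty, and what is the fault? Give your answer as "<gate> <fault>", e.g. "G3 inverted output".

Fault-free values for test 1 (a=0, b=1): G1=1, G2=1, G3=1, G4=1, G5=1, giving Y=1. Observed 0.
Test 1: faults giving observed 0 are {G1 stuck-at-0, G1 inverted output, G2 stuck-at-0, G2 inverted output, G3 stuck-at-0, G3 inverted output, G4 stuck-at-0, G4 inverted output, G5 stuck-at-0, G5 inverted output}.
Test 2 (a=1, b=0): fault-free G1=1, G2=1, G3=1, G4=1, G5=0 → 0; observed 0. Eliminates G1 stuck-at-0, G1 inverted output, G2 stuck-at-0, G2 inverted output, G3 stuck-at-0, G3 inverted output, G4 stuck-at-0, G4 inverted output, G5 inverted output.
Only G5 stuck-at-0 is consistent with every test.

G5 stuck-at-0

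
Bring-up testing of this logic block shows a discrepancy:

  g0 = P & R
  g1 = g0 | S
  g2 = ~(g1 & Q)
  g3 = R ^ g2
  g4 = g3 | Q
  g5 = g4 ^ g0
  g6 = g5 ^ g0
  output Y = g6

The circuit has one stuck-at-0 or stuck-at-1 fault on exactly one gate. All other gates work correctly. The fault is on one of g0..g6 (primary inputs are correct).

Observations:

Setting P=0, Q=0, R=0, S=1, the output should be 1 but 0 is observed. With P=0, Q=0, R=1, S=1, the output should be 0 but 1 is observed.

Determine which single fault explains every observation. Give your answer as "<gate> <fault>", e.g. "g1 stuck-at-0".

g2 stuck-at-0

Fault-free values for test 1 (P=0, Q=0, R=0, S=1): g0=0, g1=1, g2=1, g3=1, g4=1, g5=1, g6=1, giving Y=1. Observed 0.
Test 1: faults giving observed 0 are {g2 stuck-at-0, g3 stuck-at-0, g4 stuck-at-0, g5 stuck-at-0, g6 stuck-at-0}.
Test 2 (P=0, Q=0, R=1, S=1): fault-free g0=0, g1=1, g2=1, g3=0, g4=0, g5=0, g6=0 → 0; observed 1. Eliminates g3 stuck-at-0, g4 stuck-at-0, g5 stuck-at-0, g6 stuck-at-0.
Only g2 stuck-at-0 is consistent with every test.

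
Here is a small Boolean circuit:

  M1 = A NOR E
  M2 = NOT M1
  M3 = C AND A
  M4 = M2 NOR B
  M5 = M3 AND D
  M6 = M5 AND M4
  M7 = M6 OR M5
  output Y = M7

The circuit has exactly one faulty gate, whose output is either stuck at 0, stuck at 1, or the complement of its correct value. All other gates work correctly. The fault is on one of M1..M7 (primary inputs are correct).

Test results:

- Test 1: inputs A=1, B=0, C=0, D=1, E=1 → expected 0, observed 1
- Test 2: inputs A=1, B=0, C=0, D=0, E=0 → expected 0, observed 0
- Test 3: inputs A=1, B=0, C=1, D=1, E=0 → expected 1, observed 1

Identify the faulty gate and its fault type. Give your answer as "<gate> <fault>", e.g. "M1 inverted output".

M3 stuck-at-1

Fault-free values for test 1 (A=1, B=0, C=0, D=1, E=1): M1=0, M2=1, M3=0, M4=0, M5=0, M6=0, M7=0, giving Y=0. Observed 1.
Test 1: faults giving observed 1 are {M3 stuck-at-1, M3 inverted output, M5 stuck-at-1, M5 inverted output, M6 stuck-at-1, M6 inverted output, M7 stuck-at-1, M7 inverted output}.
Test 2 (A=1, B=0, C=0, D=0, E=0): fault-free M1=0, M2=1, M3=0, M4=0, M5=0, M6=0, M7=0 → 0; observed 0. Eliminates M5 stuck-at-1, M5 inverted output, M6 stuck-at-1, M6 inverted output, M7 stuck-at-1, M7 inverted output.
Test 3 (A=1, B=0, C=1, D=1, E=0): fault-free M1=0, M2=1, M3=1, M4=0, M5=1, M6=0, M7=1 → 1; observed 1. Eliminates M3 inverted output.
Only M3 stuck-at-1 is consistent with every test.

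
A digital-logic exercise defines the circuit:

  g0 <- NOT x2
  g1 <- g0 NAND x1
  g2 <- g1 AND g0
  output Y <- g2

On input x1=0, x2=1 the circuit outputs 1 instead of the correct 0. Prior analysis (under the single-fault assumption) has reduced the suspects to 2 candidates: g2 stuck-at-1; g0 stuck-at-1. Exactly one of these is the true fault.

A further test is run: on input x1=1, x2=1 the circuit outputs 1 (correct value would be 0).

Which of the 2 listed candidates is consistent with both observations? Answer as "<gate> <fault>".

Evaluate each candidate on input x1=1, x2=1:
  g2 stuck-at-1: g0=0, g1=1, g2=1 [stuck-at-1] → 1 — matches
  g0 stuck-at-1: g0=1 [stuck-at-1], g1=0, g2=0 → 0 — eliminated
Only g2 stuck-at-1 reproduces the observed 1.

g2 stuck-at-1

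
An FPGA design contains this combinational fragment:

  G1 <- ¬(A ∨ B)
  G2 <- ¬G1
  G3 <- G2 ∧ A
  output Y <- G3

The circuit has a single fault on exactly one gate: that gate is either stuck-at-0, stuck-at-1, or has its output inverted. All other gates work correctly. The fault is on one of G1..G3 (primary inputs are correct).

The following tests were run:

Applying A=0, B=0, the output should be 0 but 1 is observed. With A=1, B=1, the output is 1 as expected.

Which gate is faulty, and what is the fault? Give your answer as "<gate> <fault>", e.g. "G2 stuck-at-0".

G3 stuck-at-1

Fault-free values for test 1 (A=0, B=0): G1=1, G2=0, G3=0, giving Y=0. Observed 1.
Test 1: faults giving observed 1 are {G3 stuck-at-1, G3 inverted output}.
Test 2 (A=1, B=1): fault-free G1=0, G2=1, G3=1 → 1; observed 1. Eliminates G3 inverted output.
Only G3 stuck-at-1 is consistent with every test.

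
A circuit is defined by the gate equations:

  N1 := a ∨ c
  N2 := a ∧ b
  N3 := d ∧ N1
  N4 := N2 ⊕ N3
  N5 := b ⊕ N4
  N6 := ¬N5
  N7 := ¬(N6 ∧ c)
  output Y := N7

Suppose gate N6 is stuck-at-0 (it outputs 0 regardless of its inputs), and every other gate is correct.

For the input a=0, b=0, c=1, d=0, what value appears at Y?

Propagate with N6 forced: N1=1, N2=0, N3=0, N4=0, N5=0, N6=0 [stuck-at-0], N7=1.
So Y = 1. (Without the fault it would be 0.)

1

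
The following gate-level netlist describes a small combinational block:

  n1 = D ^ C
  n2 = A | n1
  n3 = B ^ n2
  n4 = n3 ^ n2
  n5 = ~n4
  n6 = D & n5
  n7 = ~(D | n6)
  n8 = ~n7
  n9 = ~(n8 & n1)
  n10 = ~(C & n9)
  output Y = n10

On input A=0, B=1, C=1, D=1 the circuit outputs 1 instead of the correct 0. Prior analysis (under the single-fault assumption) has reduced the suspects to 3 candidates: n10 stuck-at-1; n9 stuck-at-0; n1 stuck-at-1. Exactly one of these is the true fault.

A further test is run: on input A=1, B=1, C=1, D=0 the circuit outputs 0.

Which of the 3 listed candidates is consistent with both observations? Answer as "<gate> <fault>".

Evaluate each candidate on input A=1, B=1, C=1, D=0:
  n10 stuck-at-1: n1=1, n2=1, n3=0, n4=1, n5=0, n6=0, n7=1, n8=0, n9=1, n10=1 [stuck-at-1] → 1 — eliminated
  n9 stuck-at-0: n1=1, n2=1, n3=0, n4=1, n5=0, n6=0, n7=1, n8=0, n9=0 [stuck-at-0], n10=1 → 1 — eliminated
  n1 stuck-at-1: n1=1 [stuck-at-1], n2=1, n3=0, n4=1, n5=0, n6=0, n7=1, n8=0, n9=1, n10=0 → 0 — matches
Only n1 stuck-at-1 reproduces the observed 0.

n1 stuck-at-1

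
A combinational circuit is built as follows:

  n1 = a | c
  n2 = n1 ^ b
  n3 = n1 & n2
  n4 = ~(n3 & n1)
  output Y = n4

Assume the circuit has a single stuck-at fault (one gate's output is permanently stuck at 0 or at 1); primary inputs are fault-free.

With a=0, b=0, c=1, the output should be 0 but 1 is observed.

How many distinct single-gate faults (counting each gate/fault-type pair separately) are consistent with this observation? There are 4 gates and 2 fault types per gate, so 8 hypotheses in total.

Fault-free: n1=1, n2=1, n3=1, n4=0 → 0. Observed 1.
  n1 stuck-at-0: output 1 ✓
  n1 stuck-at-1: output 0 ✗
  n2 stuck-at-0: output 1 ✓
  n2 stuck-at-1: output 0 ✗
  n3 stuck-at-0: output 1 ✓
  n3 stuck-at-1: output 0 ✗
  n4 stuck-at-0: output 0 ✗
  n4 stuck-at-1: output 1 ✓
Consistent faults: {n1 stuck-at-0, n2 stuck-at-0, n3 stuck-at-0, n4 stuck-at-1} — 4 in all.

4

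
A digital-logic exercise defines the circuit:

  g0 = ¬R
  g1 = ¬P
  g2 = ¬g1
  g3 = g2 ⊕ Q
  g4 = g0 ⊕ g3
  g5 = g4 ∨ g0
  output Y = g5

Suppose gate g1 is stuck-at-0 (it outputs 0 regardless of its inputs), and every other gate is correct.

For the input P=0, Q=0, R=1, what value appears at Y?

Propagate with g1 forced: g0=0, g1=0 [stuck-at-0], g2=1, g3=1, g4=1, g5=1.
So Y = 1. (Without the fault it would be 0.)

1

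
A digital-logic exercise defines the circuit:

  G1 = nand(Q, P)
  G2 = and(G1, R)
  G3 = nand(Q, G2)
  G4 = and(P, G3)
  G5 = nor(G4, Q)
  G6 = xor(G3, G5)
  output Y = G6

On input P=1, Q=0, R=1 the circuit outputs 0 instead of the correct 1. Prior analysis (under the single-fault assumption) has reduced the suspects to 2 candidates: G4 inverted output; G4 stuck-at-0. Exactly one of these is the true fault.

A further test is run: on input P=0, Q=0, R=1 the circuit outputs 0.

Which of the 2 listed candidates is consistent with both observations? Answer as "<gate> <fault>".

Evaluate each candidate on input P=0, Q=0, R=1:
  G4 inverted output: G1=1, G2=1, G3=1, G4=1 [inverted output], G5=0, G6=1 → 1 — eliminated
  G4 stuck-at-0: G1=1, G2=1, G3=1, G4=0 [stuck-at-0], G5=1, G6=0 → 0 — matches
Only G4 stuck-at-0 reproduces the observed 0.

G4 stuck-at-0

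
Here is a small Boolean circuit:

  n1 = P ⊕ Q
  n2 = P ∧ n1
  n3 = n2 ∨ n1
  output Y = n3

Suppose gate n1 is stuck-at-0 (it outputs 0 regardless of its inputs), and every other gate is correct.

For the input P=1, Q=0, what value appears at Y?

0

Propagate with n1 forced: n1=0 [stuck-at-0], n2=0, n3=0.
So Y = 0. (Without the fault it would be 1.)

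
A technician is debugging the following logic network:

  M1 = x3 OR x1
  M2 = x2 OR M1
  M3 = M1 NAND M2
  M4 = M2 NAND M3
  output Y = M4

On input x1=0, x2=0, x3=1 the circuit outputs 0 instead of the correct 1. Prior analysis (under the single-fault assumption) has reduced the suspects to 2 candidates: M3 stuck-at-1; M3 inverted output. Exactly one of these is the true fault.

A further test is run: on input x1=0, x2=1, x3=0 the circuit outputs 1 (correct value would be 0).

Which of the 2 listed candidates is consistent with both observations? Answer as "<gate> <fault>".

Evaluate each candidate on input x1=0, x2=1, x3=0:
  M3 stuck-at-1: M1=0, M2=1, M3=1 [stuck-at-1], M4=0 → 0 — eliminated
  M3 inverted output: M1=0, M2=1, M3=0 [inverted output], M4=1 → 1 — matches
Only M3 inverted output reproduces the observed 1.

M3 inverted output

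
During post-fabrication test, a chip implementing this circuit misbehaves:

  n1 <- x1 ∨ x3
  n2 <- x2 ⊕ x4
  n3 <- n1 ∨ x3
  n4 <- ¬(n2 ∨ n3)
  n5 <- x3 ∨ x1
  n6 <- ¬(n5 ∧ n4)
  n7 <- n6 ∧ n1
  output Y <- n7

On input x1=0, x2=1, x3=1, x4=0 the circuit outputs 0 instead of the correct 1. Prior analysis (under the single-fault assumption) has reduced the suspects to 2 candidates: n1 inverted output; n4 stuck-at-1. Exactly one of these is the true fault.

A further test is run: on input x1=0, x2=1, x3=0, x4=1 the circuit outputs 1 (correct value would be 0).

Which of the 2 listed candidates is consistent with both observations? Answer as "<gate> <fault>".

n1 inverted output

Evaluate each candidate on input x1=0, x2=1, x3=0, x4=1:
  n1 inverted output: n1=1 [inverted output], n2=0, n3=1, n4=0, n5=0, n6=1, n7=1 → 1 — matches
  n4 stuck-at-1: n1=0, n2=0, n3=0, n4=1 [stuck-at-1], n5=0, n6=1, n7=0 → 0 — eliminated
Only n1 inverted output reproduces the observed 1.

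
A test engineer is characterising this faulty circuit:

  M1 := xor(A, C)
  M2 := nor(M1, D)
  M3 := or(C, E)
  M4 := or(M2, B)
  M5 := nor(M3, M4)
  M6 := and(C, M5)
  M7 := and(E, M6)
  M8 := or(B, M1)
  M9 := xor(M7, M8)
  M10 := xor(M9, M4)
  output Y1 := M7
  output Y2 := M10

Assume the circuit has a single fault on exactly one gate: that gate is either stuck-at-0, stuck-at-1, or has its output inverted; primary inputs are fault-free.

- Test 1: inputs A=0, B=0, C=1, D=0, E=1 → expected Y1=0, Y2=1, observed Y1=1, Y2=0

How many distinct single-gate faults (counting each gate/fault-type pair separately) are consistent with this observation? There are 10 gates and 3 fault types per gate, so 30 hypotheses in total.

8

Fault-free: M1=1, M2=0, M3=1, M4=0, M5=0, M6=0, M7=0, M8=1, M9=1, M10=1 → Y1=0, Y2=1. Observed Y1=1, Y2=0.
  M1: none of the 3 fault types match ✗
  M2: none of the 3 fault types match ✗
  M3: stuck-at-0, inverted output ✓; others ✗
  M4: none of the 3 fault types match ✗
  M5: stuck-at-1, inverted output ✓; others ✗
  M6: stuck-at-1, inverted output ✓; others ✗
  M7: stuck-at-1, inverted output ✓; others ✗
  M8: none of the 3 fault types match ✗
  M9: none of the 3 fault types match ✗
  M10: none of the 3 fault types match ✗
Consistent faults: {M3 stuck-at-0, M3 inverted output, M5 stuck-at-1, M5 inverted output, M6 stuck-at-1, M6 inverted output, M7 stuck-at-1, M7 inverted output} — 8 in all.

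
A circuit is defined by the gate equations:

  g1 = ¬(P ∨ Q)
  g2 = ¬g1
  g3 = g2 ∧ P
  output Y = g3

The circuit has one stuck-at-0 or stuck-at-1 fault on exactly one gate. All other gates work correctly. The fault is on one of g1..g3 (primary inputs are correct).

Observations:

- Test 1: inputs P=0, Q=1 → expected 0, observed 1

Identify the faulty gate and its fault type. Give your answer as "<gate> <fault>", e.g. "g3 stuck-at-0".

Fault-free values for test 1 (P=0, Q=1): g1=0, g2=1, g3=0, giving Y=0. Observed 1.
Test 1: faults giving observed 1 are {g3 stuck-at-1}.
Only g3 stuck-at-1 is consistent with every test.

g3 stuck-at-1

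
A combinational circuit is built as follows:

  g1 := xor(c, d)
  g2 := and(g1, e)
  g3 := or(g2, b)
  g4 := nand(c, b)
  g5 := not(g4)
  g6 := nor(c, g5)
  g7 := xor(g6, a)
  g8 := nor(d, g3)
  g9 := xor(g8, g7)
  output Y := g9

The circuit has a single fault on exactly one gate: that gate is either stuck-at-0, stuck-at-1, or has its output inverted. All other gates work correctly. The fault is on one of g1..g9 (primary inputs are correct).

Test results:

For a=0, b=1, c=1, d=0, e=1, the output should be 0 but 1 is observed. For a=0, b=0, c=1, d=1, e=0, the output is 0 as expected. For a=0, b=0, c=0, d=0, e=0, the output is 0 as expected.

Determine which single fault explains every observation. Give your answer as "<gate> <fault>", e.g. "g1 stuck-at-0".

g3 stuck-at-0

Fault-free values for test 1 (a=0, b=1, c=1, d=0, e=1): g1=1, g2=1, g3=1, g4=0, g5=1, g6=0, g7=0, g8=0, g9=0, giving Y=0. Observed 1.
Test 1: faults giving observed 1 are {g3 stuck-at-0, g3 inverted output, g6 stuck-at-1, g6 inverted output, g7 stuck-at-1, g7 inverted output, g8 stuck-at-1, g8 inverted output, g9 stuck-at-1, g9 inverted output}.
Test 2 (a=0, b=0, c=1, d=1, e=0): fault-free g1=0, g2=0, g3=0, g4=1, g5=0, g6=0, g7=0, g8=0, g9=0 → 0; observed 0. Eliminates g6 stuck-at-1, g6 inverted output, g7 stuck-at-1, g7 inverted output, g8 stuck-at-1, g8 inverted output, g9 stuck-at-1, g9 inverted output.
Test 3 (a=0, b=0, c=0, d=0, e=0): fault-free g1=0, g2=0, g3=0, g4=1, g5=0, g6=1, g7=1, g8=1, g9=0 → 0; observed 0. Eliminates g3 inverted output.
Only g3 stuck-at-0 is consistent with every test.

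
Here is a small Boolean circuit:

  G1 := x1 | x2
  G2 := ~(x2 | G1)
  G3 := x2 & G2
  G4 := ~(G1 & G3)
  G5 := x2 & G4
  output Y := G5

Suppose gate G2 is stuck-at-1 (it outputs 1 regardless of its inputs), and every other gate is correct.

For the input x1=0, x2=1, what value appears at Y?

0

Propagate with G2 forced: G1=1, G2=1 [stuck-at-1], G3=1, G4=0, G5=0.
So Y = 0. (Without the fault it would be 1.)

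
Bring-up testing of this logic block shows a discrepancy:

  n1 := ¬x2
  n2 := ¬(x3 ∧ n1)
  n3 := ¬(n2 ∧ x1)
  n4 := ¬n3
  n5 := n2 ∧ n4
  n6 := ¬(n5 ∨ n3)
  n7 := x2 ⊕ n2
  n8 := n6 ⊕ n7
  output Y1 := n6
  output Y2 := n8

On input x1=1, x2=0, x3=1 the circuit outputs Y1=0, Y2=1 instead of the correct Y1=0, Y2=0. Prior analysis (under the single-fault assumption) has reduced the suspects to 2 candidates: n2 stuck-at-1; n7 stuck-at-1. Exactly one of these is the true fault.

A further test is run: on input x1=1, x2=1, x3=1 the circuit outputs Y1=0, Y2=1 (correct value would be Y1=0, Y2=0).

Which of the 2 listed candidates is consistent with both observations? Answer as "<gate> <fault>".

Evaluate each candidate on input x1=1, x2=1, x3=1:
  n2 stuck-at-1: n1=0, n2=1 [stuck-at-1], n3=0, n4=1, n5=1, n6=0, n7=0, n8=0 → Y1=0, Y2=0 — eliminated
  n7 stuck-at-1: n1=0, n2=1, n3=0, n4=1, n5=1, n6=0, n7=1 [stuck-at-1], n8=1 → Y1=0, Y2=1 — matches
Only n7 stuck-at-1 reproduces the observed Y1=0, Y2=1.

n7 stuck-at-1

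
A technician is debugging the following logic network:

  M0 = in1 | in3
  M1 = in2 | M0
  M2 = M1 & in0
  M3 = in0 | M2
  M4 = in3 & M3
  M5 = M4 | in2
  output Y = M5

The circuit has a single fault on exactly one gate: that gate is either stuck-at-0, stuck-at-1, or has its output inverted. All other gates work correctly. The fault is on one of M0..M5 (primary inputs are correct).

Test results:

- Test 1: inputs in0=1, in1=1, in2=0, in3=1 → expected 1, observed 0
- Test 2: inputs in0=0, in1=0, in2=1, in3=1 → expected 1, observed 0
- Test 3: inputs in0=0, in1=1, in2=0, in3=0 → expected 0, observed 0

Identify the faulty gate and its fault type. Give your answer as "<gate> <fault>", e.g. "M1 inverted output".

M5 stuck-at-0

Fault-free values for test 1 (in0=1, in1=1, in2=0, in3=1): M0=1, M1=1, M2=1, M3=1, M4=1, M5=1, giving Y=1. Observed 0.
Test 1: faults giving observed 0 are {M3 stuck-at-0, M3 inverted output, M4 stuck-at-0, M4 inverted output, M5 stuck-at-0, M5 inverted output}.
Test 2 (in0=0, in1=0, in2=1, in3=1): fault-free M0=1, M1=1, M2=0, M3=0, M4=0, M5=1 → 1; observed 0. Eliminates M3 stuck-at-0, M3 inverted output, M4 stuck-at-0, M4 inverted output.
Test 3 (in0=0, in1=1, in2=0, in3=0): fault-free M0=1, M1=1, M2=0, M3=0, M4=0, M5=0 → 0; observed 0. Eliminates M5 inverted output.
Only M5 stuck-at-0 is consistent with every test.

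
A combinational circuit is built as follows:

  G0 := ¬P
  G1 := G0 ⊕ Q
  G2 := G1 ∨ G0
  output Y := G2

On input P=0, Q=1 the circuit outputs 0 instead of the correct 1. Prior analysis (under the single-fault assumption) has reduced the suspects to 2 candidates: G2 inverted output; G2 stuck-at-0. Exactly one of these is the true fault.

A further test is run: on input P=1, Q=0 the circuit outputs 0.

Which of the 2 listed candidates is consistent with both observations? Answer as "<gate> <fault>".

Evaluate each candidate on input P=1, Q=0:
  G2 inverted output: G0=0, G1=0, G2=1 [inverted output] → 1 — eliminated
  G2 stuck-at-0: G0=0, G1=0, G2=0 [stuck-at-0] → 0 — matches
Only G2 stuck-at-0 reproduces the observed 0.

G2 stuck-at-0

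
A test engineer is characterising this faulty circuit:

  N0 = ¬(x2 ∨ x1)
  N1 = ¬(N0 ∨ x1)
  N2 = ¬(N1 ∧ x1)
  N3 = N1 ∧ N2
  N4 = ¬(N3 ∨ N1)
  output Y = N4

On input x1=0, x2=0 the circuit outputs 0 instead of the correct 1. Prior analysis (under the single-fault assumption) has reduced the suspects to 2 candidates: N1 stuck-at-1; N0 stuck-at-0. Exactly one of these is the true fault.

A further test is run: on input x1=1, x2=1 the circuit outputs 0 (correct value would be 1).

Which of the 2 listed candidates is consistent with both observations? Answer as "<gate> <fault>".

N1 stuck-at-1

Evaluate each candidate on input x1=1, x2=1:
  N1 stuck-at-1: N0=0, N1=1 [stuck-at-1], N2=0, N3=0, N4=0 → 0 — matches
  N0 stuck-at-0: N0=0 [stuck-at-0], N1=0, N2=1, N3=0, N4=1 → 1 — eliminated
Only N1 stuck-at-1 reproduces the observed 0.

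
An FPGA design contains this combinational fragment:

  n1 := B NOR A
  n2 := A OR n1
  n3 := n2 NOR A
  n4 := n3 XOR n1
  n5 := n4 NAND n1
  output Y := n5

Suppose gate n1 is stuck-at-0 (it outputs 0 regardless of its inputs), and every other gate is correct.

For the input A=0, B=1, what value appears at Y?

1

Propagate with n1 forced: n1=0 [stuck-at-0], n2=0, n3=1, n4=1, n5=1.
So Y = 1. (Same as the fault-free value — the fault is masked on this input.)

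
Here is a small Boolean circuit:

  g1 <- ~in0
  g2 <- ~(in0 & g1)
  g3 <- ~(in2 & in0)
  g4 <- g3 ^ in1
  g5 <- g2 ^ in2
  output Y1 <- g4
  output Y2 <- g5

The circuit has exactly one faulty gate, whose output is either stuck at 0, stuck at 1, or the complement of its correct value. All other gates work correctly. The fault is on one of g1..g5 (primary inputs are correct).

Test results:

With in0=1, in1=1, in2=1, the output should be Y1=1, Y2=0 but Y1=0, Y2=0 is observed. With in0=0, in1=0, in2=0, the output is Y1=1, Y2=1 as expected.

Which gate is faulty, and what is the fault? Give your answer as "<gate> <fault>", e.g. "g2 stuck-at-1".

g3 stuck-at-1

Fault-free values for test 1 (in0=1, in1=1, in2=1): g1=0, g2=1, g3=0, g4=1, g5=0, giving Y1=1, Y2=0. Observed Y1=0, Y2=0.
Test 1: faults giving observed Y1=0, Y2=0 are {g3 stuck-at-1, g3 inverted output, g4 stuck-at-0, g4 inverted output}.
Test 2 (in0=0, in1=0, in2=0): fault-free g1=1, g2=1, g3=1, g4=1, g5=1 → Y1=1, Y2=1; observed Y1=1, Y2=1. Eliminates g3 inverted output, g4 stuck-at-0, g4 inverted output.
Only g3 stuck-at-1 is consistent with every test.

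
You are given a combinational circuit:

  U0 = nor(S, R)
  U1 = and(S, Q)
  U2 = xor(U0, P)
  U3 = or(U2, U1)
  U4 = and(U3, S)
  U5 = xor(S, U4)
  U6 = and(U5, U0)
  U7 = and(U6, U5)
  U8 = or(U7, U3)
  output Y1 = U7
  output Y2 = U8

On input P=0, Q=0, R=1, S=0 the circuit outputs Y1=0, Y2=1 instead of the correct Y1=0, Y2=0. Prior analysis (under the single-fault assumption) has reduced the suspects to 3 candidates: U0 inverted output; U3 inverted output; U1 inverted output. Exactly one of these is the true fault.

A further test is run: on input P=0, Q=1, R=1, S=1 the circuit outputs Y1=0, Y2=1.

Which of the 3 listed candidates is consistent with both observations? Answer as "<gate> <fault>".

Evaluate each candidate on input P=0, Q=1, R=1, S=1:
  U0 inverted output: U0=1 [inverted output], U1=1, U2=1, U3=1, U4=1, U5=0, U6=0, U7=0, U8=1 → Y1=0, Y2=1 — matches
  U3 inverted output: U0=0, U1=1, U2=0, U3=0 [inverted output], U4=0, U5=1, U6=0, U7=0, U8=0 → Y1=0, Y2=0 — eliminated
  U1 inverted output: U0=0, U1=0 [inverted output], U2=0, U3=0, U4=0, U5=1, U6=0, U7=0, U8=0 → Y1=0, Y2=0 — eliminated
Only U0 inverted output reproduces the observed Y1=0, Y2=1.

U0 inverted output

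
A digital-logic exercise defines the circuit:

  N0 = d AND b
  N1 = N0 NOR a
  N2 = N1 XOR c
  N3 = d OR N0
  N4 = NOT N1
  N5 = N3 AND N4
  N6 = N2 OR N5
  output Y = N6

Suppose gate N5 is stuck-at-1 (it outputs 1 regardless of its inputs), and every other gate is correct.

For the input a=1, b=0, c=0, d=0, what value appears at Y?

1

Propagate with N5 forced: N0=0, N1=0, N2=0, N3=0, N4=1, N5=1 [stuck-at-1], N6=1.
So Y = 1. (Without the fault it would be 0.)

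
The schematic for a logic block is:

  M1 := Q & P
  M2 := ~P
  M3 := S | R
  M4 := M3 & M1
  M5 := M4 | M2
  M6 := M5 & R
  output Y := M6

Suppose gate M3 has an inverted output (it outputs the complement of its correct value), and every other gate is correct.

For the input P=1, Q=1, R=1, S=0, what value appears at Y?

0

Propagate with M3 forced: M1=1, M2=0, M3=0 [inverted output], M4=0, M5=0, M6=0.
So Y = 0. (Without the fault it would be 1.)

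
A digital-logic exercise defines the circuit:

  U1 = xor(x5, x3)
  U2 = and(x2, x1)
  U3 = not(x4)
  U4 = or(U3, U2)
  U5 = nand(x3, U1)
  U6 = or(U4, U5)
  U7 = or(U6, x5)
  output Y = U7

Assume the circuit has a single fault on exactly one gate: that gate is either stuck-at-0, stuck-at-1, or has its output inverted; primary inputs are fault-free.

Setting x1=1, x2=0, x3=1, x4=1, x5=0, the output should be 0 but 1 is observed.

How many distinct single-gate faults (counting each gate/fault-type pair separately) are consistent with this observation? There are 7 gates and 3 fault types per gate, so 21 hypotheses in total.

Fault-free: U1=1, U2=0, U3=0, U4=0, U5=0, U6=0, U7=0 → 0. Observed 1.
  U1: stuck-at-0, inverted output ✓; others ✗
  U2: stuck-at-1, inverted output ✓; others ✗
  U3: stuck-at-1, inverted output ✓; others ✗
  U4: stuck-at-1, inverted output ✓; others ✗
  U5: stuck-at-1, inverted output ✓; others ✗
  U6: stuck-at-1, inverted output ✓; others ✗
  U7: stuck-at-1, inverted output ✓; others ✗
Consistent faults: {U1 stuck-at-0, U1 inverted output, U2 stuck-at-1, U2 inverted output, U3 stuck-at-1, U3 inverted output, U4 stuck-at-1, U4 inverted output, U5 stuck-at-1, U5 inverted output, U6 stuck-at-1, U6 inverted output, U7 stuck-at-1, U7 inverted output} — 14 in all.

14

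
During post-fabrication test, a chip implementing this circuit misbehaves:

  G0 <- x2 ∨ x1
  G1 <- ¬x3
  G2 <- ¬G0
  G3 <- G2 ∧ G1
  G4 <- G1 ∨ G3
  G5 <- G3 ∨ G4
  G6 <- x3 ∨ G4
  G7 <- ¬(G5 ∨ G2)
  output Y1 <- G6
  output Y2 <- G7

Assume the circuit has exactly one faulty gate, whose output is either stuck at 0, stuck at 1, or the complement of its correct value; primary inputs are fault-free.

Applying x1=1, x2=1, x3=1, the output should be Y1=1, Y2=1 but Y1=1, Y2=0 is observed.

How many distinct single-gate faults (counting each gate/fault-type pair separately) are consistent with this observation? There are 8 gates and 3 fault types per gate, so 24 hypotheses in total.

14

Fault-free: G0=1, G1=0, G2=0, G3=0, G4=0, G5=0, G6=1, G7=1 → Y1=1, Y2=1. Observed Y1=1, Y2=0.
  G0: stuck-at-0, inverted output ✓; others ✗
  G1: stuck-at-1, inverted output ✓; others ✗
  G2: stuck-at-1, inverted output ✓; others ✗
  G3: stuck-at-1, inverted output ✓; others ✗
  G4: stuck-at-1, inverted output ✓; others ✗
  G5: stuck-at-1, inverted output ✓; others ✗
  G6: none of the 3 fault types match ✗
  G7: stuck-at-0, inverted output ✓; others ✗
Consistent faults: {G0 stuck-at-0, G0 inverted output, G1 stuck-at-1, G1 inverted output, G2 stuck-at-1, G2 inverted output, G3 stuck-at-1, G3 inverted output, G4 stuck-at-1, G4 inverted output, G5 stuck-at-1, G5 inverted output, G7 stuck-at-0, G7 inverted output} — 14 in all.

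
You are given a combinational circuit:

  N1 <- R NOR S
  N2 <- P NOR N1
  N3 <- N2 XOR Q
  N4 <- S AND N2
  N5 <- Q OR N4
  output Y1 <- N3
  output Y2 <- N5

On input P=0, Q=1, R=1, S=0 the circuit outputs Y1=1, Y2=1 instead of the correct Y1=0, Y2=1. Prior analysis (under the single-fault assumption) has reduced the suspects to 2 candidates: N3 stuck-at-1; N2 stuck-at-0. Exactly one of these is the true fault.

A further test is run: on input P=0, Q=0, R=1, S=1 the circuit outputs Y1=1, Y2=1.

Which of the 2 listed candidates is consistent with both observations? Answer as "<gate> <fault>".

Evaluate each candidate on input P=0, Q=0, R=1, S=1:
  N3 stuck-at-1: N1=0, N2=1, N3=1 [stuck-at-1], N4=1, N5=1 → Y1=1, Y2=1 — matches
  N2 stuck-at-0: N1=0, N2=0 [stuck-at-0], N3=0, N4=0, N5=0 → Y1=0, Y2=0 — eliminated
Only N3 stuck-at-1 reproduces the observed Y1=1, Y2=1.

N3 stuck-at-1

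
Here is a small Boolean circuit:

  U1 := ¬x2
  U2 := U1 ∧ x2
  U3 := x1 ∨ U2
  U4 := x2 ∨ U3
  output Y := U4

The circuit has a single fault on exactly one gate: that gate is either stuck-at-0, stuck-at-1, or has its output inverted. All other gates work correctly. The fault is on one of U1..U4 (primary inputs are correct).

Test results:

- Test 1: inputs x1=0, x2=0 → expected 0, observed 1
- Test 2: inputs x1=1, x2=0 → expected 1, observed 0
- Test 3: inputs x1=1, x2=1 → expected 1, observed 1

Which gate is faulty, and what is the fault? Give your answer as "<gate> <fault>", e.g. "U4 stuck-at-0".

Fault-free values for test 1 (x1=0, x2=0): U1=1, U2=0, U3=0, U4=0, giving Y=0. Observed 1.
Test 1: faults giving observed 1 are {U2 stuck-at-1, U2 inverted output, U3 stuck-at-1, U3 inverted output, U4 stuck-at-1, U4 inverted output}.
Test 2 (x1=1, x2=0): fault-free U1=1, U2=0, U3=1, U4=1 → 1; observed 0. Eliminates U2 stuck-at-1, U2 inverted output, U3 stuck-at-1, U4 stuck-at-1.
Test 3 (x1=1, x2=1): fault-free U1=0, U2=0, U3=1, U4=1 → 1; observed 1. Eliminates U4 inverted output.
Only U3 inverted output is consistent with every test.

U3 inverted output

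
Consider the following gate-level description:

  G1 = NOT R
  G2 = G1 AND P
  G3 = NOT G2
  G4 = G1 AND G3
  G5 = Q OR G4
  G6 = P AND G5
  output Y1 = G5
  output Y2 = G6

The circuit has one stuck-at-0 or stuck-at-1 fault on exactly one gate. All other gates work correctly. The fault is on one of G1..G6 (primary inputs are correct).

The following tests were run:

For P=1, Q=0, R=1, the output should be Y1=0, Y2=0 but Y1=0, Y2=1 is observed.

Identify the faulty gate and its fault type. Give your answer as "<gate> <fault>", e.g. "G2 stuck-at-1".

G6 stuck-at-1

Fault-free values for test 1 (P=1, Q=0, R=1): G1=0, G2=0, G3=1, G4=0, G5=0, G6=0, giving Y1=0, Y2=0. Observed Y1=0, Y2=1.
Test 1: faults giving observed Y1=0, Y2=1 are {G6 stuck-at-1}.
Only G6 stuck-at-1 is consistent with every test.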